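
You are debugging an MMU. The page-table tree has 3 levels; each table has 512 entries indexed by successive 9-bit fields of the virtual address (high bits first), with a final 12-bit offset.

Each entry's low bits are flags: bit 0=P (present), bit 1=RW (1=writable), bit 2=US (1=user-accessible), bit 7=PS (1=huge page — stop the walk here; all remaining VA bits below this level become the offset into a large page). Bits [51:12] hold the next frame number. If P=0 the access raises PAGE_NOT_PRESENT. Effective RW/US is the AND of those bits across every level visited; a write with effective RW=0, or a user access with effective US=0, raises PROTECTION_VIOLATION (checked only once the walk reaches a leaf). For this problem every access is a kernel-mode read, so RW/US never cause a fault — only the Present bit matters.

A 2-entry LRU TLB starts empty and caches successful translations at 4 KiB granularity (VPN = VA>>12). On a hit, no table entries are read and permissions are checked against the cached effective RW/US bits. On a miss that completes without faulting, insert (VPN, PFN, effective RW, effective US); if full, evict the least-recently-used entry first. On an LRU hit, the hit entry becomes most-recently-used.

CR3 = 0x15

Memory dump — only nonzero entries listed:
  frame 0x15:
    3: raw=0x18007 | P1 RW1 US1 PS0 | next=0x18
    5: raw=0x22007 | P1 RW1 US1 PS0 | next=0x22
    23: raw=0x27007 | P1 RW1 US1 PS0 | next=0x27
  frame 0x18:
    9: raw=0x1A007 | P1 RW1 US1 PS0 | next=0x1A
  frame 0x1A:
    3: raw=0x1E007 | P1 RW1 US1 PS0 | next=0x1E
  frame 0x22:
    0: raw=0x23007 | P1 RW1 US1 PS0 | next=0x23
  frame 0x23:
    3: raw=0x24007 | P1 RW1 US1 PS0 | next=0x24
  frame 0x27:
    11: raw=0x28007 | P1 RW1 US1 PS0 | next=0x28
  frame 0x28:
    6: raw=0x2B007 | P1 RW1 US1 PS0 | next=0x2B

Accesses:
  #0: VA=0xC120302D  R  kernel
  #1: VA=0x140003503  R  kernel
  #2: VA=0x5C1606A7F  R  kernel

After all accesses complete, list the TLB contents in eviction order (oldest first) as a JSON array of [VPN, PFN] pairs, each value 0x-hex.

Trace:
#0 VA=0xC120302D (r,kernel):
  L0: frame=0x15 idx=3 entry=0x18007 [P=1 RW=1 US=1 PS=0]
  L1: frame=0x18 idx=9 entry=0x1A007 [P=1 RW=1 US=1 PS=0]
  L2: frame=0x1A idx=3 entry=0x1E007 [P=1 RW=1 US=1 PS=0]
  ✓ 0x1E02D  — 3 lookups
#1 VA=0x140003503 (r,kernel):
  L0: frame=0x15 idx=5 entry=0x22007 [P=1 RW=1 US=1 PS=0]
  L1: frame=0x22 idx=0 entry=0x23007 [P=1 RW=1 US=1 PS=0]
  L2: frame=0x23 idx=3 entry=0x24007 [P=1 RW=1 US=1 PS=0]
  ✓ 0x24503  — 3 lookups
#2 VA=0x5C1606A7F (r,kernel):
  L0: frame=0x15 idx=23 entry=0x27007 [P=1 RW=1 US=1 PS=0]
  L1: frame=0x27 idx=11 entry=0x28007 [P=1 RW=1 US=1 PS=0]
  L2: frame=0x28 idx=6 entry=0x2B007 [P=1 RW=1 US=1 PS=0]
  ✓ 0x2BA7F  — 3 lookups

TLB: [["0x140003", "0x24"], ["0x5C1606", "0x2B"]]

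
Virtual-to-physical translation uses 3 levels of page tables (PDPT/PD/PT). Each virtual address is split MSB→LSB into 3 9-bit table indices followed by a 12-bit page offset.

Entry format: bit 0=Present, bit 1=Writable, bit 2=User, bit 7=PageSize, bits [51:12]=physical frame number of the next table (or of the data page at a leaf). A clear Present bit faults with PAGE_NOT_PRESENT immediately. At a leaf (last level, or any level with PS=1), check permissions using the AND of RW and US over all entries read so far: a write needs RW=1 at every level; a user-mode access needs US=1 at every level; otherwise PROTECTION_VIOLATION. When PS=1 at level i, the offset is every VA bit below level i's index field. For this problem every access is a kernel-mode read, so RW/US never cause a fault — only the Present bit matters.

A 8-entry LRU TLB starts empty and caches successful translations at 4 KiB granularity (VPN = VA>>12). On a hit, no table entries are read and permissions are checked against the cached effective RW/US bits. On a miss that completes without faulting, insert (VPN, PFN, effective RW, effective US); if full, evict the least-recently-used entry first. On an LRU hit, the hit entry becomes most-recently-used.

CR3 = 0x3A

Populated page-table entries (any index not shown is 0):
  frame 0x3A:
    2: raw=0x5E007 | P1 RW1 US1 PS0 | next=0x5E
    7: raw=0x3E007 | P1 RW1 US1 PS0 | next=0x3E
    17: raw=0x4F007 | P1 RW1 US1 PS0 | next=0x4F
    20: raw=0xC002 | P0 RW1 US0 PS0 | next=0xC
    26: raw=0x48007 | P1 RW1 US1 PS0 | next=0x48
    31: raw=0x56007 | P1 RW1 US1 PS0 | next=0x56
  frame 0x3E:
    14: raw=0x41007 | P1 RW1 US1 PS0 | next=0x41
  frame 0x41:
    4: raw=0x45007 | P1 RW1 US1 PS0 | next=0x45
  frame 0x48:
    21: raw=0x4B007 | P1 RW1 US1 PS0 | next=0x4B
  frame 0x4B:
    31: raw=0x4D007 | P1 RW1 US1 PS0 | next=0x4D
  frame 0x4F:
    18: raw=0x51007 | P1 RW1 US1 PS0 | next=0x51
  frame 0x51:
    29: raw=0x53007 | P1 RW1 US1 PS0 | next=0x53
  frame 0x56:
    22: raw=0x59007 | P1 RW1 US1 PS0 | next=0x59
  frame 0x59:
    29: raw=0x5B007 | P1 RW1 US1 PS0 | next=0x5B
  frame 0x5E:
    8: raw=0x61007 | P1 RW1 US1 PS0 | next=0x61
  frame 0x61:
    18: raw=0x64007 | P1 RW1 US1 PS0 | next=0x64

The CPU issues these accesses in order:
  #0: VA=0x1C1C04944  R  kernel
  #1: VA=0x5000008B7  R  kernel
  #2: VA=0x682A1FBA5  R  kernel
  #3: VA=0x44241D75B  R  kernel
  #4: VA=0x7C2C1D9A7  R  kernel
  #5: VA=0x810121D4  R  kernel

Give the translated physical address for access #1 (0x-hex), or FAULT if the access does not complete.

Per-access translation:
#0 VA=0x1C1C04944 (r,kernel):
  lvl0: tbl 0x3A, slot 7 ⇒ 0x3E007 (P1/RW1/US1/PS0)
  lvl1: tbl 0x3E, slot 14 ⇒ 0x41007 (P1/RW1/US1/PS0)
  lvl2: tbl 0x41, slot 4 ⇒ 0x45007 (P1/RW1/US1/PS0)
  → PA=0x45944  (3 entries read)
#1 VA=0x5000008B7 (r,kernel):
  lvl0: tbl 0x3A, slot 20 ⇒ 0xC002 (P0/RW1/US0/PS0)
  → PAGE_NOT_PRESENT  (1 entries read)
#2 VA=0x682A1FBA5 (r,kernel):
  lvl0: tbl 0x3A, slot 26 ⇒ 0x48007 (P1/RW1/US1/PS0)
  lvl1: tbl 0x48, slot 21 ⇒ 0x4B007 (P1/RW1/US1/PS0)
  lvl2: tbl 0x4B, slot 31 ⇒ 0x4D007 (P1/RW1/US1/PS0)
  → PA=0x4DBA5  (3 entries read)
#3 VA=0x44241D75B (r,kernel):
  lvl0: tbl 0x3A, slot 17 ⇒ 0x4F007 (P1/RW1/US1/PS0)
  lvl1: tbl 0x4F, slot 18 ⇒ 0x51007 (P1/RW1/US1/PS0)
  lvl2: tbl 0x51, slot 29 ⇒ 0x53007 (P1/RW1/US1/PS0)
  → PA=0x5375B  (3 entries read)
#4 VA=0x7C2C1D9A7 (r,kernel):
  lvl0: tbl 0x3A, slot 31 ⇒ 0x56007 (P1/RW1/US1/PS0)
  lvl1: tbl 0x56, slot 22 ⇒ 0x59007 (P1/RW1/US1/PS0)
  lvl2: tbl 0x59, slot 29 ⇒ 0x5B007 (P1/RW1/US1/PS0)
  → PA=0x5B9A7  (3 entries read)
#5 VA=0x810121D4 (r,kernel):
  lvl0: tbl 0x3A, slot 2 ⇒ 0x5E007 (P1/RW1/US1/PS0)
  lvl1: tbl 0x5E, slot 8 ⇒ 0x61007 (P1/RW1/US1/PS0)
  lvl2: tbl 0x61, slot 18 ⇒ 0x64007 (P1/RW1/US1/PS0)
  → PA=0x641D4  (3 entries read)

Access #1 PA: FAULT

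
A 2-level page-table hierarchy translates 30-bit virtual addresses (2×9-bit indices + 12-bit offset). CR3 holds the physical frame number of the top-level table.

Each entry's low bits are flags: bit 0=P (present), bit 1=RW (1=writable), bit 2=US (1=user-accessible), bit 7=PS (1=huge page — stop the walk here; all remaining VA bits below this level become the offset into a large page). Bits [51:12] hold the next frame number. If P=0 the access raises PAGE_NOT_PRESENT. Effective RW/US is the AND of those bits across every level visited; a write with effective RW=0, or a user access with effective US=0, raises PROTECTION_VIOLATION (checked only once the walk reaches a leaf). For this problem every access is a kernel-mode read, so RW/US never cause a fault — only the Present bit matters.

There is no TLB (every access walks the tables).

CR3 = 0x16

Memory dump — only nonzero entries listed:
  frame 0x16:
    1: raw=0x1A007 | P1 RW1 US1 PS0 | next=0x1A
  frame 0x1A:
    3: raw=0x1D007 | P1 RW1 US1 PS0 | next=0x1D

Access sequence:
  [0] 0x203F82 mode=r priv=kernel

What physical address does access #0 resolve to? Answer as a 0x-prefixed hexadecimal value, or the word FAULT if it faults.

Per-access translation:
#0 VA=0x203F82 (r,kernel):
  lvl0: tbl 0x16, slot 1 ⇒ 0x1A007 (P1/RW1/US1/PS0)
  lvl1: tbl 0x1A, slot 3 ⇒ 0x1D007 (P1/RW1/US1/PS0)
  ⇒ phys 0x1DF82  [2 reads]

Access #0 PA: 0x1DF82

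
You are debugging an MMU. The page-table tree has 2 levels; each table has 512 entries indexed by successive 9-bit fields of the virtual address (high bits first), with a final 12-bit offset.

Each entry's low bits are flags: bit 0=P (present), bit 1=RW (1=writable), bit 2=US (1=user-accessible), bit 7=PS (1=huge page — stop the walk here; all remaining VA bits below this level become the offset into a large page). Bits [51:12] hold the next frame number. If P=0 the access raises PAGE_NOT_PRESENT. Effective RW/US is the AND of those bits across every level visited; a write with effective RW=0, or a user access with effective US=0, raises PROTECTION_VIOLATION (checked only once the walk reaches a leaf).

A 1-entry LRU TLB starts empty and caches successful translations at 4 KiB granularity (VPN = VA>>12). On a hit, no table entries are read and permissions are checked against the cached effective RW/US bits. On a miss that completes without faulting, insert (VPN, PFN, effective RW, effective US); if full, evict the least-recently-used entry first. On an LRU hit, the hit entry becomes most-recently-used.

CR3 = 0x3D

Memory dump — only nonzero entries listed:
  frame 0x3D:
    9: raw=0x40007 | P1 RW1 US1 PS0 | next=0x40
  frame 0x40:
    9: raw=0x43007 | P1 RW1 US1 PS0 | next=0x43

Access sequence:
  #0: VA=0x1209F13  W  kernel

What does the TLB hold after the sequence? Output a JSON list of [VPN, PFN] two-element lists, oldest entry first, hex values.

Per-access translation:
#0 VA=0x1209F13 (w,kernel):
  [0] read 0x3D idx=9: raw=0x40007 flags P=1 W=1 U=1 S=0
  [1] read 0x40 idx=9: raw=0x43007 flags P=1 W=1 U=1 S=0
  ⇒ phys 0x43F13  [2 reads]

TLB: [["0x1209", "0x43"]]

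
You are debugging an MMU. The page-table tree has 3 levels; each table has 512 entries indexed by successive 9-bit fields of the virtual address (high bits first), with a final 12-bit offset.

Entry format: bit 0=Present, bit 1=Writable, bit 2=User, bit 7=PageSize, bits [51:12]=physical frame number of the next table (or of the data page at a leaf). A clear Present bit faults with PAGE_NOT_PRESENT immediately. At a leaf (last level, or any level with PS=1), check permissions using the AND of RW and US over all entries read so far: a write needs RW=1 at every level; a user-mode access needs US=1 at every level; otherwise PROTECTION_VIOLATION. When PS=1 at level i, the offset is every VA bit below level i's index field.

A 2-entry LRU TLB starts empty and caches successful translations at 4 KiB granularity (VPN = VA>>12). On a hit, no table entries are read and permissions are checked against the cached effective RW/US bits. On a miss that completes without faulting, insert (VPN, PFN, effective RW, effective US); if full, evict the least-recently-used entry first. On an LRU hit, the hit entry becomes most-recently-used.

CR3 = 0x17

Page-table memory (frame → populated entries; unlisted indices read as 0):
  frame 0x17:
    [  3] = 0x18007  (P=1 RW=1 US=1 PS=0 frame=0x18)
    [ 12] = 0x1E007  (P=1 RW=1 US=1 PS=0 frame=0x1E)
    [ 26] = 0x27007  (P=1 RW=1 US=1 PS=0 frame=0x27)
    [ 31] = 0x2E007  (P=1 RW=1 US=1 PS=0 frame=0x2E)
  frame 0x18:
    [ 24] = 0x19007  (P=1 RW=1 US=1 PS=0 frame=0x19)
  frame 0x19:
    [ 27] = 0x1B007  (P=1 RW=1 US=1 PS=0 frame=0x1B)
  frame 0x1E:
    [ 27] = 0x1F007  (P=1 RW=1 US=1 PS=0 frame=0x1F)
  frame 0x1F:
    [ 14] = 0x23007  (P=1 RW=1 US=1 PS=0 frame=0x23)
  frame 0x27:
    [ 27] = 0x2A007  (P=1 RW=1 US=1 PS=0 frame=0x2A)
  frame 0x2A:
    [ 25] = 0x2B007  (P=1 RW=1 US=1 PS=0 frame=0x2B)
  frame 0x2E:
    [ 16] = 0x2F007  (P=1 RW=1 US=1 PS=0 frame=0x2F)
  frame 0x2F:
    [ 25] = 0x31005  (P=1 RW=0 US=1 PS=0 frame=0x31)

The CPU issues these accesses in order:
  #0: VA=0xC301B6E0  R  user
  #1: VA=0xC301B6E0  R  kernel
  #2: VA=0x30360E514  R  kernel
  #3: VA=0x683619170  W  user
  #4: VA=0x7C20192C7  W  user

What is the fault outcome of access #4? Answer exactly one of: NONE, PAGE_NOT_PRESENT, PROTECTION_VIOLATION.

Walk each access:
#0 VA=0xC301B6E0 (r,user):
  [0] read 0x17 idx=3: raw=0x18007 flags P=1 W=1 U=1 S=0
  [1] read 0x18 idx=24: raw=0x19007 flags P=1 W=1 U=1 S=0
  [2] read 0x19 idx=27: raw=0x1B007 flags P=1 W=1 U=1 S=0
  → PA=0x1B6E0  (3 entries read)
#1 VA=0xC301B6E0 (r,kernel):
  TLB hit vpn=0xC301B → PA=0x1B6E0
#2 VA=0x30360E514 (r,kernel):
  [0] read 0x17 idx=12: raw=0x1E007 flags P=1 W=1 U=1 S=0
  [1] read 0x1E idx=27: raw=0x1F007 flags P=1 W=1 U=1 S=0
  [2] read 0x1F idx=14: raw=0x23007 flags P=1 W=1 U=1 S=0
  → PA=0x23514  (3 entries read)
#3 VA=0x683619170 (w,user):
  [0] read 0x17 idx=26: raw=0x27007 flags P=1 W=1 U=1 S=0
  [1] read 0x27 idx=27: raw=0x2A007 flags P=1 W=1 U=1 S=0
  [2] read 0x2A idx=25: raw=0x2B007 flags P=1 W=1 U=1 S=0
  → PA=0x2B170  (3 entries read)
#4 VA=0x7C20192C7 (w,user):
  [0] read 0x17 idx=31: raw=0x2E007 flags P=1 W=1 U=1 S=0
  [1] read 0x2E idx=16: raw=0x2F007 flags P=1 W=1 U=1 S=0
  [2] read 0x2F idx=25: raw=0x31005 flags P=1 W=0 U=1 S=0
  → PROTECTION_VIOLATION  (3 entries read)

Access #4 fault: PROTECTION_VIOLATION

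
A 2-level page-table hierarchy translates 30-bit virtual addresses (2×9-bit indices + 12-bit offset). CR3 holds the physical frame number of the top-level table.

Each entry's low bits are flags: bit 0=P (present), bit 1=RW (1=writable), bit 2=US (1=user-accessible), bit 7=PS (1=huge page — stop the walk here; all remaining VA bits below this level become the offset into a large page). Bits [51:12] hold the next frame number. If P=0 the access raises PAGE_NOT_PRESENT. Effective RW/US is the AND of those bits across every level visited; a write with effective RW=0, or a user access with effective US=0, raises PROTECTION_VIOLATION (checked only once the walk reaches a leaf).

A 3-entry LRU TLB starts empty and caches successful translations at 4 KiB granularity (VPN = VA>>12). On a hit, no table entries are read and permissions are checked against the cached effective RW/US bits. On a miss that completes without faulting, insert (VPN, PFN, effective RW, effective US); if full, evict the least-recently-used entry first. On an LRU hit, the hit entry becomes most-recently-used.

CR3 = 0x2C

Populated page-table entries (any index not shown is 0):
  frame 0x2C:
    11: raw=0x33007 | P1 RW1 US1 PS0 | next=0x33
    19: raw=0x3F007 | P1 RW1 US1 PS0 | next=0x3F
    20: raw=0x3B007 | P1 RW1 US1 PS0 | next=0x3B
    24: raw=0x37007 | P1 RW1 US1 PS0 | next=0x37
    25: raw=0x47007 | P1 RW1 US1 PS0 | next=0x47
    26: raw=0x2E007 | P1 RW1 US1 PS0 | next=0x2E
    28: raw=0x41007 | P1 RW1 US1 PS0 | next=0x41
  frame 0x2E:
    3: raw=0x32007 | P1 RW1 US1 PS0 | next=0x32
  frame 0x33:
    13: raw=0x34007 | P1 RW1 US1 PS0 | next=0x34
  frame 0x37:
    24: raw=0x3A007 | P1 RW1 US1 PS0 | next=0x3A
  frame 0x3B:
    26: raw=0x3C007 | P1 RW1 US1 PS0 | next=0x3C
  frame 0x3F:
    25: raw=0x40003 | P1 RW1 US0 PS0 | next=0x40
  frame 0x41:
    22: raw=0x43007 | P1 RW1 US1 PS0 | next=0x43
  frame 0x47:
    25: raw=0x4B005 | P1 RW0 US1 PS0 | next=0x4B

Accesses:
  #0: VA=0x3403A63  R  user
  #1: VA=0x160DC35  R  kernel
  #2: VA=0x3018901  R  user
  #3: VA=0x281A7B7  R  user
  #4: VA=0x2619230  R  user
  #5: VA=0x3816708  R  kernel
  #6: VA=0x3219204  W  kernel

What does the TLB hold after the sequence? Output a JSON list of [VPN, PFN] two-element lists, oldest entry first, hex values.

Walk each access:
#0 VA=0x3403A63 (r,user):
  lvl0: tbl 0x2C, slot 26 ⇒ 0x2E007 (P1/RW1/US1/PS0)
  lvl1: tbl 0x2E, slot 3 ⇒ 0x32007 (P1/RW1/US1/PS0)
  → PA=0x32A63  (2 entries read)
#1 VA=0x160DC35 (r,kernel):
  lvl0: tbl 0x2C, slot 11 ⇒ 0x33007 (P1/RW1/US1/PS0)
  lvl1: tbl 0x33, slot 13 ⇒ 0x34007 (P1/RW1/US1/PS0)
  → PA=0x34C35  (2 entries read)
#2 VA=0x3018901 (r,user):
  lvl0: tbl 0x2C, slot 24 ⇒ 0x37007 (P1/RW1/US1/PS0)
  lvl1: tbl 0x37, slot 24 ⇒ 0x3A007 (P1/RW1/US1/PS0)
  → PA=0x3A901  (2 entries read)
#3 VA=0x281A7B7 (r,user):
  lvl0: tbl 0x2C, slot 20 ⇒ 0x3B007 (P1/RW1/US1/PS0)
  lvl1: tbl 0x3B, slot 26 ⇒ 0x3C007 (P1/RW1/US1/PS0)
  → PA=0x3C7B7  (2 entries read)
#4 VA=0x2619230 (r,user):
  lvl0: tbl 0x2C, slot 19 ⇒ 0x3F007 (P1/RW1/US1/PS0)
  lvl1: tbl 0x3F, slot 25 ⇒ 0x40003 (P1/RW1/US0/PS0)
  ✗ PROTECTION_VIOLATION  [2 reads]
#5 VA=0x3816708 (r,kernel):
  lvl0: tbl 0x2C, slot 28 ⇒ 0x41007 (P1/RW1/US1/PS0)
  lvl1: tbl 0x41, slot 22 ⇒ 0x43007 (P1/RW1/US1/PS0)
  → PA=0x43708  (2 entries read)
#6 VA=0x3219204 (w,kernel):
  lvl0: tbl 0x2C, slot 25 ⇒ 0x47007 (P1/RW1/US1/PS0)
  lvl1: tbl 0x47, slot 25 ⇒ 0x4B005 (P1/RW0/US1/PS0)
  ✗ PROTECTION_VIOLATION  [2 reads]

TLB: [["0x3018", "0x3A"], ["0x281A", "0x3C"], ["0x3816", "0x43"]]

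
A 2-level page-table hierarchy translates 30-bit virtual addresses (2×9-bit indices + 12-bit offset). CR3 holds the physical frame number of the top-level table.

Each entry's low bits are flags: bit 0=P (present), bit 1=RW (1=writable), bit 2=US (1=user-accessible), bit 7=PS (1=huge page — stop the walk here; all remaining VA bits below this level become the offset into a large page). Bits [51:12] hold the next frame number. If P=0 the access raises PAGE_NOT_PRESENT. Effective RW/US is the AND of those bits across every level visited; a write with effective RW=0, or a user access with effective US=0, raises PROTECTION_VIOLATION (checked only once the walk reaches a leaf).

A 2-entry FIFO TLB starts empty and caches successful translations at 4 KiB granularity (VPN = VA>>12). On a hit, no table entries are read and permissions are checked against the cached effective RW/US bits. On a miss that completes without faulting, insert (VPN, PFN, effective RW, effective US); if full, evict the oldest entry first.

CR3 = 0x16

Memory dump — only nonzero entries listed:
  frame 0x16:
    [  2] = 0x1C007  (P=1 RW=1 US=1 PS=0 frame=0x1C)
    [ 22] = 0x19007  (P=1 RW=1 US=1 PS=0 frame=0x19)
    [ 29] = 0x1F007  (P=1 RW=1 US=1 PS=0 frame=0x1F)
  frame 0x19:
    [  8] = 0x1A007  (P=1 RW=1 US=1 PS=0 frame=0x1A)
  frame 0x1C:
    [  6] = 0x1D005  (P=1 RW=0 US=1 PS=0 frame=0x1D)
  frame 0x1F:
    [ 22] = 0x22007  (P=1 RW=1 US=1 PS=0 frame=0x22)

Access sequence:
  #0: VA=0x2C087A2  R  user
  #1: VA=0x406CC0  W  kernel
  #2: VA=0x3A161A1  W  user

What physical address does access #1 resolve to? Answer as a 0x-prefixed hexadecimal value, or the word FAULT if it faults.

Walk each access:
#0 VA=0x2C087A2 (r,user):
  lvl0: tbl 0x16, slot 22 ⇒ 0x19007 (P1/RW1/US1/PS0)
  lvl1: tbl 0x19, slot 8 ⇒ 0x1A007 (P1/RW1/US1/PS0)
  ✓ 0x1A7A2  — 2 lookups
#1 VA=0x406CC0 (w,kernel):
  lvl0: tbl 0x16, slot 2 ⇒ 0x1C007 (P1/RW1/US1/PS0)
  lvl1: tbl 0x1C, slot 6 ⇒ 0x1D005 (P1/RW0/US1/PS0)
  ⇒ fault: PROTECTION_VIOLATION  — 2 lookups
#2 VA=0x3A161A1 (w,user):
  lvl0: tbl 0x16, slot 29 ⇒ 0x1F007 (P1/RW1/US1/PS0)
  lvl1: tbl 0x1F, slot 22 ⇒ 0x22007 (P1/RW1/US1/PS0)
  ✓ 0x221A1  — 2 lookups

Access #1 PA: FAULT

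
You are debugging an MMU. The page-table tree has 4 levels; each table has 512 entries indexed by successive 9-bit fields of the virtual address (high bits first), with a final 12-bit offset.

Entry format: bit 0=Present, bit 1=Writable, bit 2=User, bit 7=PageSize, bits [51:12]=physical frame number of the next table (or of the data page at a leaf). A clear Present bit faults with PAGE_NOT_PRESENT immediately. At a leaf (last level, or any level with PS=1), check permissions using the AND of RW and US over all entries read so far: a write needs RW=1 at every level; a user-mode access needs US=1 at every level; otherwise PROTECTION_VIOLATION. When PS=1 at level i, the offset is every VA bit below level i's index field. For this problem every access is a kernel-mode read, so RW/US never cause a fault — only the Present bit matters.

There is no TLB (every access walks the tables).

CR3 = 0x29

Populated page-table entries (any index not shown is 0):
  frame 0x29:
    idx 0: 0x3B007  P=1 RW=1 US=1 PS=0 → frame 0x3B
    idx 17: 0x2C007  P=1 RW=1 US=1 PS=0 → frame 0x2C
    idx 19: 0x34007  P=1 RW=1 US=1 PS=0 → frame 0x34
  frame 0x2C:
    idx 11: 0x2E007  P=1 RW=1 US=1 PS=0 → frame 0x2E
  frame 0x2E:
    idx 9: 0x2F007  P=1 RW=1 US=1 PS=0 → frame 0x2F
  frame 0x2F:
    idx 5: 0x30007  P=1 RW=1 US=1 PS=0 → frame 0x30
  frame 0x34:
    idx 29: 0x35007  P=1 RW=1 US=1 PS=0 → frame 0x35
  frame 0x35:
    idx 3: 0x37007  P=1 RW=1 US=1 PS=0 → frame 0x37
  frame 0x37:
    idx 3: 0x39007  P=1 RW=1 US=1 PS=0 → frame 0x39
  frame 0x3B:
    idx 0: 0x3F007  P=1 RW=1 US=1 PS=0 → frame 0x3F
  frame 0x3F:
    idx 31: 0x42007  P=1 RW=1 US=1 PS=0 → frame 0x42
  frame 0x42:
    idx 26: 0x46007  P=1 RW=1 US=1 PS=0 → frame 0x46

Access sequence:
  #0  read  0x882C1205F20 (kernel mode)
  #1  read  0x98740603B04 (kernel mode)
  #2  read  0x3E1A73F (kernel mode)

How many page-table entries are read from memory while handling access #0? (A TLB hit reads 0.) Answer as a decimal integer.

Per-access translation:
#0 VA=0x882C1205F20 (r,kernel):
  L0 @0x29[17] → 0x2C007  P=1,RW=1,US=1,PS=0
  L1 @0x2C[11] → 0x2E007  P=1,RW=1,US=1,PS=0
  L2 @0x2E[9] → 0x2F007  P=1,RW=1,US=1,PS=0
  L3 @0x2F[5] → 0x30007  P=1,RW=1,US=1,PS=0
  → PA=0x30F20  (4 entries read)
#1 VA=0x98740603B04 (r,kernel):
  L0 @0x29[19] → 0x34007  P=1,RW=1,US=1,PS=0
  L1 @0x34[29] → 0x35007  P=1,RW=1,US=1,PS=0
  L2 @0x35[3] → 0x37007  P=1,RW=1,US=1,PS=0
  L3 @0x37[3] → 0x39007  P=1,RW=1,US=1,PS=0
  → PA=0x39B04  (4 entries read)
#2 VA=0x3E1A73F (r,kernel):
  L0 @0x29[0] → 0x3B007  P=1,RW=1,US=1,PS=0
  L1 @0x3B[0] → 0x3F007  P=1,RW=1,US=1,PS=0
  L2 @0x3F[31] → 0x42007  P=1,RW=1,US=1,PS=0
  L3 @0x42[26] → 0x46007  P=1,RW=1,US=1,PS=0
  → PA=0x4673F  (4 entries read)

Entries read for #0: 4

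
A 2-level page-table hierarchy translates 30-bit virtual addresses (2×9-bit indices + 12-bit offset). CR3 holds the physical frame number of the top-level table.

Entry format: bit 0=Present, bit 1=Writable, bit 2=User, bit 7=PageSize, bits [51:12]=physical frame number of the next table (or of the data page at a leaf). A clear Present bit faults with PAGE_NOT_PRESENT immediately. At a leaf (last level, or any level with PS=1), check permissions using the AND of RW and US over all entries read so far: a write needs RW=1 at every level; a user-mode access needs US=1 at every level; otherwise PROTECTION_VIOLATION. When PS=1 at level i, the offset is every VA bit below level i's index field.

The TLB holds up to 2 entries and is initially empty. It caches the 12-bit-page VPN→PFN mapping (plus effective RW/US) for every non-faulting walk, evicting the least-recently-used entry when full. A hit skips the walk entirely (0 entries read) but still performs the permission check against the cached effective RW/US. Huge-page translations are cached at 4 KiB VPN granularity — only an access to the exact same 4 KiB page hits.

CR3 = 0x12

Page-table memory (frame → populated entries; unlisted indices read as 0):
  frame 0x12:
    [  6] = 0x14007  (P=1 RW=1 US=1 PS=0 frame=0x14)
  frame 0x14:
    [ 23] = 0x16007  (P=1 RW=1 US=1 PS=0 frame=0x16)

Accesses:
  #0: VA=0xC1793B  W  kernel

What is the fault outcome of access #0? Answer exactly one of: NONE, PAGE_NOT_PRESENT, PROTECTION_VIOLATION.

Per-access translation:
#0 VA=0xC1793B (w,kernel):
  [0] read 0x12 idx=6: raw=0x14007 flags P=1 W=1 U=1 S=0
  [1] read 0x14 idx=23: raw=0x16007 flags P=1 W=1 U=1 S=0
  ⇒ phys 0x1693B  [2 reads]

Access #0 fault: NONE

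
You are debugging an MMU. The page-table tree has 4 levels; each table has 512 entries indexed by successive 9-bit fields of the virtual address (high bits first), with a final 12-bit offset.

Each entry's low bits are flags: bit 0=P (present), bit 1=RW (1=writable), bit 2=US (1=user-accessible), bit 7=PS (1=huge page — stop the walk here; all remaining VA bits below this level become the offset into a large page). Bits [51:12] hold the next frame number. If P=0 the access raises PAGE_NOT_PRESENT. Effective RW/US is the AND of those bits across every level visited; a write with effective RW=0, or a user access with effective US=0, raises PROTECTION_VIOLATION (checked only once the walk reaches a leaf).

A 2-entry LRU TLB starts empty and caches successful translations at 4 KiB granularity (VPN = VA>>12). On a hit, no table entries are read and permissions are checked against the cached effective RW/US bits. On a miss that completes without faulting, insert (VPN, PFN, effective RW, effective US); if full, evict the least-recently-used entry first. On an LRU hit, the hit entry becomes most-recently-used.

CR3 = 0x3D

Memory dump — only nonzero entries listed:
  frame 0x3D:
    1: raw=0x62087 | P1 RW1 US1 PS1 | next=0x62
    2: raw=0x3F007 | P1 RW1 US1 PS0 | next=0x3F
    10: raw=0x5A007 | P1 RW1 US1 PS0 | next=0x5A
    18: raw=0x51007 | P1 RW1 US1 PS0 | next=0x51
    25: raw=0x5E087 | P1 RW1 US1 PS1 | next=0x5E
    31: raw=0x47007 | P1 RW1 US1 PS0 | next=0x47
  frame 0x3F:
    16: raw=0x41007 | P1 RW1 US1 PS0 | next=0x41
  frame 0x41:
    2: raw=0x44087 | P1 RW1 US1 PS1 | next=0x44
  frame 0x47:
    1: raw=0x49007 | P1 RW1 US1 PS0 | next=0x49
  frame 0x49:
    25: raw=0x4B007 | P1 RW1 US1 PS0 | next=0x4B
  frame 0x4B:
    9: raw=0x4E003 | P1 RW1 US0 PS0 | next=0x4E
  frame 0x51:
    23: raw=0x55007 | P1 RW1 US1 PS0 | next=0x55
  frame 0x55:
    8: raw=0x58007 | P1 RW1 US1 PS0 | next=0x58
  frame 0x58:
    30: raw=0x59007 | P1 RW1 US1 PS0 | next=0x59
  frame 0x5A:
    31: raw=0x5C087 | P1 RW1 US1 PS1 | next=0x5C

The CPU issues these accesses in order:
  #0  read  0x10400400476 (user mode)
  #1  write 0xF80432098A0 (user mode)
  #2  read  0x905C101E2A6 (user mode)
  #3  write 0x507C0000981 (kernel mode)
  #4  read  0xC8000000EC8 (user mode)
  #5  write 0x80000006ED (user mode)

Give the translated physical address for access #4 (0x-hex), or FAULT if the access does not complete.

Per-access translation:
#0 VA=0x10400400476 (r,user):
  L0: frame=0x3D idx=2 entry=0x3F007 [P=1 RW=1 US=1 PS=0]
  L1: frame=0x3F idx=16 entry=0x41007 [P=1 RW=1 US=1 PS=0]
  L2: frame=0x41 idx=2 entry=0x44087 [P=1 RW=1 US=1 PS=1]
  ✓ 0x44476 (huge @L2)  — 3 lookups
#1 VA=0xF80432098A0 (w,user):
  L0: frame=0x3D idx=31 entry=0x47007 [P=1 RW=1 US=1 PS=0]
  L1: frame=0x47 idx=1 entry=0x49007 [P=1 RW=1 US=1 PS=0]
  L2: frame=0x49 idx=25 entry=0x4B007 [P=1 RW=1 US=1 PS=0]
  L3: frame=0x4B idx=9 entry=0x4E003 [P=1 RW=1 US=0 PS=0]
  ✗ PROTECTION_VIOLATION  [4 reads]
#2 VA=0x905C101E2A6 (r,user):
  L0: frame=0x3D idx=18 entry=0x51007 [P=1 RW=1 US=1 PS=0]
  L1: frame=0x51 idx=23 entry=0x55007 [P=1 RW=1 US=1 PS=0]
  L2: frame=0x55 idx=8 entry=0x58007 [P=1 RW=1 US=1 PS=0]
  L3: frame=0x58 idx=30 entry=0x59007 [P=1 RW=1 US=1 PS=0]
  ✓ 0x592A6  — 4 lookups
#3 VA=0x507C0000981 (w,kernel):
  L0: frame=0x3D idx=10 entry=0x5A007 [P=1 RW=1 US=1 PS=0]
  L1: frame=0x5A idx=31 entry=0x5C087 [P=1 RW=1 US=1 PS=1]
  ✓ 0x5C981 (huge @L1)  — 2 lookups
#4 VA=0xC8000000EC8 (r,user):
  L0: frame=0x3D idx=25 entry=0x5E087 [P=1 RW=1 US=1 PS=1]
  ✓ 0x5EEC8 (huge @L0)  — 1 lookups
#5 VA=0x80000006ED (w,user):
  L0: frame=0x3D idx=1 entry=0x62087 [P=1 RW=1 US=1 PS=1]
  ✓ 0x626ED (huge @L0)  — 1 lookups

Access #4 PA: 0x5EEC8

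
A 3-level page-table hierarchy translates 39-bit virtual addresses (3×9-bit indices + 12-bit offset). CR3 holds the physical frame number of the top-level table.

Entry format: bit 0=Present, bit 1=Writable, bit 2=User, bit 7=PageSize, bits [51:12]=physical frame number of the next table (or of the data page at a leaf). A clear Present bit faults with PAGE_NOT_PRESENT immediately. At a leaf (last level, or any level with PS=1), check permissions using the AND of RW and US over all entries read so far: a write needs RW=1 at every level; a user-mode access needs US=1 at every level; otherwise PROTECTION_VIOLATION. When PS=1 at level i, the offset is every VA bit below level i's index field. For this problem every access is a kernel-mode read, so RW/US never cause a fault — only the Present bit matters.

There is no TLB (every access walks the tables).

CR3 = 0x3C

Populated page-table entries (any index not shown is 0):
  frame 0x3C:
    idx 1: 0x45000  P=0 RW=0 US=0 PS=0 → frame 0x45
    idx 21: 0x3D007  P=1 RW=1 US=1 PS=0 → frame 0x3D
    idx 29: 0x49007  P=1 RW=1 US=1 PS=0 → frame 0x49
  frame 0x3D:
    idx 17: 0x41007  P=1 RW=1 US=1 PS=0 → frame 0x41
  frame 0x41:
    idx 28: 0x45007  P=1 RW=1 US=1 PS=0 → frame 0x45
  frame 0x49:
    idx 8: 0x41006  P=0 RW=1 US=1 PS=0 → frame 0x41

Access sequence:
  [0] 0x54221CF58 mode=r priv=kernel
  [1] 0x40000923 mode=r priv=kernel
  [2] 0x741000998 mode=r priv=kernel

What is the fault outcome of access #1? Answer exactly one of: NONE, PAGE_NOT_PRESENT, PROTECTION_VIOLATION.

Walk each access:
#0 VA=0x54221CF58 (r,kernel):
  L0 @0x3C[21] → 0x3D007  P=1,RW=1,US=1,PS=0
  L1 @0x3D[17] → 0x41007  P=1,RW=1,US=1,PS=0
  L2 @0x41[28] → 0x45007  P=1,RW=1,US=1,PS=0
  → PA=0x45F58  (3 entries read)
#1 VA=0x40000923 (r,kernel):
  L0 @0x3C[1] → 0x45000  P=0,RW=0,US=0,PS=0
  ✗ PAGE_NOT_PRESENT  [1 reads]
#2 VA=0x741000998 (r,kernel):
  L0 @0x3C[29] → 0x49007  P=1,RW=1,US=1,PS=0
  L1 @0x49[8] → 0x41006  P=0,RW=1,US=1,PS=0
  ✗ PAGE_NOT_PRESENT  [2 reads]

Access #1 fault: PAGE_NOT_PRESENT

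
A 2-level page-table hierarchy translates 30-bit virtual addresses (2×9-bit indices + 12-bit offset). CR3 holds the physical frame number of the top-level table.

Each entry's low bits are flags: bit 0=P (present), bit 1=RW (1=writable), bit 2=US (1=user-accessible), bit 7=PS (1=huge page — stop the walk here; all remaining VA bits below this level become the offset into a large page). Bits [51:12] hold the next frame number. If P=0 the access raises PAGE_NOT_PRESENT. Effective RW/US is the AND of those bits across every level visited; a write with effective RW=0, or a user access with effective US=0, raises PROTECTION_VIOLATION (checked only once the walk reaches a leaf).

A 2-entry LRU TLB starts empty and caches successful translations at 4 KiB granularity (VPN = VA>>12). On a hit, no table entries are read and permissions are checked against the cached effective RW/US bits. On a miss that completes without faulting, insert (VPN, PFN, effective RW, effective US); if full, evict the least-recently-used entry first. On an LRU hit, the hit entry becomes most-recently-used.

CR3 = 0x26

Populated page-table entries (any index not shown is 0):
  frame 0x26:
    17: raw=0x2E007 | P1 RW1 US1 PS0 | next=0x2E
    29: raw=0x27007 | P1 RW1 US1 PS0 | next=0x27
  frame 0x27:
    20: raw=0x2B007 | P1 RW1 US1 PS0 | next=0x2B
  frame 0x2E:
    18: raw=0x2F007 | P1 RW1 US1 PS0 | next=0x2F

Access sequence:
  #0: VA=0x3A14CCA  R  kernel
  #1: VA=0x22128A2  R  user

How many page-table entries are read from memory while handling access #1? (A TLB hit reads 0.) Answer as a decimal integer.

Per-access translation:
#0 VA=0x3A14CCA (r,kernel):
  [0] read 0x26 idx=29: raw=0x27007 flags P=1 W=1 U=1 S=0
  [1] read 0x27 idx=20: raw=0x2B007 flags P=1 W=1 U=1 S=0
  ⇒ phys 0x2BCCA  [2 reads]
#1 VA=0x22128A2 (r,user):
  [0] read 0x26 idx=17: raw=0x2E007 flags P=1 W=1 U=1 S=0
  [1] read 0x2E idx=18: raw=0x2F007 flags P=1 W=1 U=1 S=0
  ⇒ phys 0x2F8A2  [2 reads]

Entries read for #1: 2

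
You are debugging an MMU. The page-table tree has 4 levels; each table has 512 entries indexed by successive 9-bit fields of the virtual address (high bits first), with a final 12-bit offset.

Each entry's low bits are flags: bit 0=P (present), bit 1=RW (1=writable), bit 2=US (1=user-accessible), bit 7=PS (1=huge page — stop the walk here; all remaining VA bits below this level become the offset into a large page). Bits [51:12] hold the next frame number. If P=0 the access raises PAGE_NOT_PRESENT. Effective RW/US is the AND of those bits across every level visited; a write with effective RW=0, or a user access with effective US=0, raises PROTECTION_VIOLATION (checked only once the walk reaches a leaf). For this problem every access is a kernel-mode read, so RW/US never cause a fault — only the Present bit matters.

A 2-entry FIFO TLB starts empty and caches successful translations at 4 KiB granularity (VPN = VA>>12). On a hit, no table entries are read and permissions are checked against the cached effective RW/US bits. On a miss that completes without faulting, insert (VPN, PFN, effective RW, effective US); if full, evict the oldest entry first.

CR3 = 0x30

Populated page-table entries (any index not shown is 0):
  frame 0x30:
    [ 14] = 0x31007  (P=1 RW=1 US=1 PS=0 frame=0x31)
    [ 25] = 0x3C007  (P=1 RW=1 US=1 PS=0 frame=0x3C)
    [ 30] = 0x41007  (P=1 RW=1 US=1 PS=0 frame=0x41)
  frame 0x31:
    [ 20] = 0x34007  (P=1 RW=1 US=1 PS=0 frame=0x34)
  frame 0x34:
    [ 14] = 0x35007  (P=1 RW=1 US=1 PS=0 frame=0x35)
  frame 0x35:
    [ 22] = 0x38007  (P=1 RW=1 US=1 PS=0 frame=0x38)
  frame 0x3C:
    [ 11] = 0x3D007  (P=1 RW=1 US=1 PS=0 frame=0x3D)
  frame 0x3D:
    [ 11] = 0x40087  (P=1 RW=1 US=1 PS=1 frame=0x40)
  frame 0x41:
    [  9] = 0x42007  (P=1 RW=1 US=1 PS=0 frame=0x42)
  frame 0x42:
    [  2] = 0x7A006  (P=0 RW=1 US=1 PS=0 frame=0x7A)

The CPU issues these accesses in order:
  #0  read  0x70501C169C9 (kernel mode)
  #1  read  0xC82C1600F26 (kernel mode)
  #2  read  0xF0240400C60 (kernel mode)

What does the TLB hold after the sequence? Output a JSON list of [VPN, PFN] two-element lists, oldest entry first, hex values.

Trace:
#0 VA=0x70501C169C9 (r,kernel):
  lvl0: tbl 0x30, slot 14 ⇒ 0x31007 (P1/RW1/US1/PS0)
  lvl1: tbl 0x31, slot 20 ⇒ 0x34007 (P1/RW1/US1/PS0)
  lvl2: tbl 0x34, slot 14 ⇒ 0x35007 (P1/RW1/US1/PS0)
  lvl3: tbl 0x35, slot 22 ⇒ 0x38007 (P1/RW1/US1/PS0)
  ⇒ phys 0x389C9  [4 reads]
#1 VA=0xC82C1600F26 (r,kernel):
  lvl0: tbl 0x30, slot 25 ⇒ 0x3C007 (P1/RW1/US1/PS0)
  lvl1: tbl 0x3C, slot 11 ⇒ 0x3D007 (P1/RW1/US1/PS0)
  lvl2: tbl 0x3D, slot 11 ⇒ 0x40087 (P1/RW1/US1/PS1)
  ⇒ phys 0x40F26 (huge @L2)  [3 reads]
#2 VA=0xF0240400C60 (r,kernel):
  lvl0: tbl 0x30, slot 30 ⇒ 0x41007 (P1/RW1/US1/PS0)
  lvl1: tbl 0x41, slot 9 ⇒ 0x42007 (P1/RW1/US1/PS0)
  lvl2: tbl 0x42, slot 2 ⇒ 0x7A006 (P0/RW1/US1/PS0)
  → PAGE_NOT_PRESENT  (3 entries read)

TLB: [["0x70501C16", "0x38"], ["0xC82C1600", "0x40"]]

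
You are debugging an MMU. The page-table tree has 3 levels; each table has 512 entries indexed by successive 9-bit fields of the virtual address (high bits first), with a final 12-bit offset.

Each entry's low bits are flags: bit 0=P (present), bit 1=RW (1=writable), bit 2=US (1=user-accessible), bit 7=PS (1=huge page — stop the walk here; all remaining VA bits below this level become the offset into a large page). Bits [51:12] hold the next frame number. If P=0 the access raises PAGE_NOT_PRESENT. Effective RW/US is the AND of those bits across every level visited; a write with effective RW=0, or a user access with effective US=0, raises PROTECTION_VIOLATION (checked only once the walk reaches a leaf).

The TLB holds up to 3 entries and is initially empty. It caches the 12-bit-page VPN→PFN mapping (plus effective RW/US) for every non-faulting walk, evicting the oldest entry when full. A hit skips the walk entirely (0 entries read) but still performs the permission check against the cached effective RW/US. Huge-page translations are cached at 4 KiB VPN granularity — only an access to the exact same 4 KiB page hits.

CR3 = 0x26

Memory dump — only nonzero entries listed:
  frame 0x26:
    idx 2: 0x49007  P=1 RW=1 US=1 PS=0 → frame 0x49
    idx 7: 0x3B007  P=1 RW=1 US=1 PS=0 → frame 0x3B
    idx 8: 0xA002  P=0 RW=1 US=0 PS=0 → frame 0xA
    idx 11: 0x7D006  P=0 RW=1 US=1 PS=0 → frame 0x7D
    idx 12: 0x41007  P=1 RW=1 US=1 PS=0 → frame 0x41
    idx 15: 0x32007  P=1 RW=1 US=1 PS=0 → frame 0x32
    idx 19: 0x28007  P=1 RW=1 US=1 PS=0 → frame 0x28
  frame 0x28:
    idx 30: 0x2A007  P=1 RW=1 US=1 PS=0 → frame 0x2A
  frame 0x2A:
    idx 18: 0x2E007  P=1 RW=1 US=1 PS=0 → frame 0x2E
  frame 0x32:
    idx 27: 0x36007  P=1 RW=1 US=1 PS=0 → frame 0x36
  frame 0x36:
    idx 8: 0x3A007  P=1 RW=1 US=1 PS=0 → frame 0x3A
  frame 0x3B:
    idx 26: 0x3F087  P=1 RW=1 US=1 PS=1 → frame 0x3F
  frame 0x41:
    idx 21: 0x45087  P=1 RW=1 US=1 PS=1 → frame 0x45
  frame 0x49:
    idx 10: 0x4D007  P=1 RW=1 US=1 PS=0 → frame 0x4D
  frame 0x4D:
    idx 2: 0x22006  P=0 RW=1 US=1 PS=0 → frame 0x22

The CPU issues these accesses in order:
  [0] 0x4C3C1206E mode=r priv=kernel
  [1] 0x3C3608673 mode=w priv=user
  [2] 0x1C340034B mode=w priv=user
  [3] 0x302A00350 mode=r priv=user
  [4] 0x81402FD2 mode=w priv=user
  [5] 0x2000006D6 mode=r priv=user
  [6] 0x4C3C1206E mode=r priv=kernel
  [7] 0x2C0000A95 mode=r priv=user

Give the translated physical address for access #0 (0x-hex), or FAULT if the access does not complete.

Trace:
#0 VA=0x4C3C1206E (r,kernel):
  [0] read 0x26 idx=19: raw=0x28007 flags P=1 W=1 U=1 S=0
  [1] read 0x28 idx=30: raw=0x2A007 flags P=1 W=1 U=1 S=0
  [2] read 0x2A idx=18: raw=0x2E007 flags P=1 W=1 U=1 S=0
  ✓ 0x2E06E  — 3 lookups
#1 VA=0x3C3608673 (w,user):
  [0] read 0x26 idx=15: raw=0x32007 flags P=1 W=1 U=1 S=0
  [1] read 0x32 idx=27: raw=0x36007 flags P=1 W=1 U=1 S=0
  [2] read 0x36 idx=8: raw=0x3A007 flags P=1 W=1 U=1 S=0
  ✓ 0x3A673  — 3 lookups
#2 VA=0x1C340034B (w,user):
  [0] read 0x26 idx=7: raw=0x3B007 flags P=1 W=1 U=1 S=0
  [1] read 0x3B idx=26: raw=0x3F087 flags P=1 W=1 U=1 S=1
  ✓ 0x3F34B (huge @L1)  — 2 lookups
#3 VA=0x302A00350 (r,user):
  [0] read 0x26 idx=12: raw=0x41007 flags P=1 W=1 U=1 S=0
  [1] read 0x41 idx=21: raw=0x45087 flags P=1 W=1 U=1 S=1
  ✓ 0x45350 (huge @L1)  — 2 lookups
#4 VA=0x81402FD2 (w,user):
  [0] read 0x26 idx=2: raw=0x49007 flags P=1 W=1 U=1 S=0
  [1] read 0x49 idx=10: raw=0x4D007 flags P=1 W=1 U=1 S=0
  [2] read 0x4D idx=2: raw=0x22006 flags P=0 W=1 U=1 S=0
  ✗ PAGE_NOT_PRESENT  [3 reads]
#5 VA=0x2000006D6 (r,user):
  [0] read 0x26 idx=8: raw=0xA002 flags P=0 W=1 U=0 S=0
  ✗ PAGE_NOT_PRESENT  [1 reads]
#6 VA=0x4C3C1206E (r,kernel):
  [0] read 0x26 idx=19: raw=0x28007 flags P=1 W=1 U=1 S=0
  [1] read 0x28 idx=30: raw=0x2A007 flags P=1 W=1 U=1 S=0
  [2] read 0x2A idx=18: raw=0x2E007 flags P=1 W=1 U=1 S=0
  ✓ 0x2E06E  — 3 lookups
#7 VA=0x2C0000A95 (r,user):
  [0] read 0x26 idx=11: raw=0x7D006 flags P=0 W=1 U=1 S=0
  ✗ PAGE_NOT_PRESENT  [1 reads]

Access #0 PA: 0x2E06E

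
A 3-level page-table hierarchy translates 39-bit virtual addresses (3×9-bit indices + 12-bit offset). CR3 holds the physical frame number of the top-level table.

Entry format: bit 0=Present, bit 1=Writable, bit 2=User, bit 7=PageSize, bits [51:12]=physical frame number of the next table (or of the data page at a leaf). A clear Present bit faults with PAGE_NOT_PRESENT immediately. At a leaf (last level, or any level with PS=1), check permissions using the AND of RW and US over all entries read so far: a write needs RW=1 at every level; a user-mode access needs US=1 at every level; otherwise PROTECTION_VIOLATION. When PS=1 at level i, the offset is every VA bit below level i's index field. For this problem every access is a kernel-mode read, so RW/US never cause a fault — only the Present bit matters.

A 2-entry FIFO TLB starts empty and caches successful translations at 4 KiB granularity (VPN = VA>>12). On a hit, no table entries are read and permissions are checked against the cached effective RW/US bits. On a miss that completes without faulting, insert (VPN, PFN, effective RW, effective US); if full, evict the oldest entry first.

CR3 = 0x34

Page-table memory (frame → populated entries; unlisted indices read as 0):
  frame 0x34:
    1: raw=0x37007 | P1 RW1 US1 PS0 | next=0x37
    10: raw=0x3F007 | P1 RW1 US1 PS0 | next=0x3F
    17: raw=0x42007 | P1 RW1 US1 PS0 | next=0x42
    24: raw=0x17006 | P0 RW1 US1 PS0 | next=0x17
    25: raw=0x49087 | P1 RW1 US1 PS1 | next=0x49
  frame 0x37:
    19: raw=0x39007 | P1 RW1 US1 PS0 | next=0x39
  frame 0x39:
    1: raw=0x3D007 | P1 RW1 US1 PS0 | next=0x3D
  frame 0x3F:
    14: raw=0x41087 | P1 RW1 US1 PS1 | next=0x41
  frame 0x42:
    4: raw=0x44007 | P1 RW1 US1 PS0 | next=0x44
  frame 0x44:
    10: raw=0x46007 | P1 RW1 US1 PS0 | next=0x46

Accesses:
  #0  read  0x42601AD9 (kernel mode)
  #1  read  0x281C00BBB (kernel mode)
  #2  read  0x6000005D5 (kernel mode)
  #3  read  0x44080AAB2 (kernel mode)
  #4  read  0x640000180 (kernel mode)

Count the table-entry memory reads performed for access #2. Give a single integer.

Trace:
#0 VA=0x42601AD9 (r,kernel):
  L0: frame=0x34 idx=1 entry=0x37007 [P=1 RW=1 US=1 PS=0]
  L1: frame=0x37 idx=19 entry=0x39007 [P=1 RW=1 US=1 PS=0]
  L2: frame=0x39 idx=1 entry=0x3D007 [P=1 RW=1 US=1 PS=0]
  ✓ 0x3DAD9  — 3 lookups
#1 VA=0x281C00BBB (r,kernel):
  L0: frame=0x34 idx=10 entry=0x3F007 [P=1 RW=1 US=1 PS=0]
  L1: frame=0x3F idx=14 entry=0x41087 [P=1 RW=1 US=1 PS=1]
  ✓ 0x41BBB (huge @L1)  — 2 lookups
#2 VA=0x6000005D5 (r,kernel):
  L0: frame=0x34 idx=24 entry=0x17006 [P=0 RW=1 US=1 PS=0]
  → PAGE_NOT_PRESENT  (1 entries read)
#3 VA=0x44080AAB2 (r,kernel):
  L0: frame=0x34 idx=17 entry=0x42007 [P=1 RW=1 US=1 PS=0]
  L1: frame=0x42 idx=4 entry=0x44007 [P=1 RW=1 US=1 PS=0]
  L2: frame=0x44 idx=10 entry=0x46007 [P=1 RW=1 US=1 PS=0]
  ✓ 0x46AB2  — 3 lookups
#4 VA=0x640000180 (r,kernel):
  L0: frame=0x34 idx=25 entry=0x49087 [P=1 RW=1 US=1 PS=1]
  ✓ 0x49180 (huge @L0)  — 1 lookups

Entries read for #2: 1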